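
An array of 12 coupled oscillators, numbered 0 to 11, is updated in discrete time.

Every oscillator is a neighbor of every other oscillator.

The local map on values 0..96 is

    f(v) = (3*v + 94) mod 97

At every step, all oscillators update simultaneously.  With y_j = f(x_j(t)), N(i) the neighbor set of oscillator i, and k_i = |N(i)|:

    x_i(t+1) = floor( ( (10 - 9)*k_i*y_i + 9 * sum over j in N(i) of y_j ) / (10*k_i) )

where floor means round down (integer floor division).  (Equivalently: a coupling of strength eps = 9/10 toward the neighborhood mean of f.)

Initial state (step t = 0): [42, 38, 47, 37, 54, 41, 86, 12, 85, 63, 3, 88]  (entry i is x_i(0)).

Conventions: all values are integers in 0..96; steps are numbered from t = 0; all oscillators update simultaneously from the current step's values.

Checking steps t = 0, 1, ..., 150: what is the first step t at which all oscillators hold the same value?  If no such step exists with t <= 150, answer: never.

Simulating step by step:
t=0: [42, 38, 47, 37, 54, 41, 86, 12, 85, 63, 3, 88]  (not all equal)
t=1: [40, 40, 40, 40, 41, 40, 41, 40, 41, 41, 40, 41]  (not all equal)
t=2: [21, 21, 21, 21, 21, 21, 21, 21, 21, 21, 21, 21]  (all equal)

Answer: 2
Key observation: Synchronization is absorbing here: once all oscillators are equal they stay equal, and step 2 is the first all-equal step.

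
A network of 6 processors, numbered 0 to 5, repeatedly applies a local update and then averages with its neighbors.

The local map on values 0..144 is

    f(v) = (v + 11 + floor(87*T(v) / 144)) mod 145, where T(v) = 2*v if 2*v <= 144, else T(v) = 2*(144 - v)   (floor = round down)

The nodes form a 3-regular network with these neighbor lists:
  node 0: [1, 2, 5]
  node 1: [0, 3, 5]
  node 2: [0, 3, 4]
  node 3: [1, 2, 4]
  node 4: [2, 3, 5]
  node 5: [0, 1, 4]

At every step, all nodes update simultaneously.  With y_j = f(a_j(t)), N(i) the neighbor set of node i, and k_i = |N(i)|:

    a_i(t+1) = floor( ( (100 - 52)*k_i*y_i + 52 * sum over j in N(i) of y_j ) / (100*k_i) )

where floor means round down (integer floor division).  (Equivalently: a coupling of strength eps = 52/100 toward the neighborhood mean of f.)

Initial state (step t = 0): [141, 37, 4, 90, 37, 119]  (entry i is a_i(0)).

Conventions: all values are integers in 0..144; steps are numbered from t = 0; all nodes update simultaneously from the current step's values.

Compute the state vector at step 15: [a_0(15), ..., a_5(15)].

Answer: [18, 18, 18, 18, 18, 18]

Derivation:
t=0: [141, 37, 4, 90, 37, 119]
t=1: [26, 52, 30, 45, 53, 40]
t=2: [84, 108, 90, 110, 111, 103]
t=3: [20, 18, 19, 17, 17, 18]
t=4: [52, 50, 51, 49, 49, 50]
t=5: [123, 121, 121, 120, 120, 121]
t=6: [14, 14, 14, 14, 14, 14]
t=7: [41, 41, 41, 41, 41, 41]
t=8: [101, 101, 101, 101, 101, 101]
t=9: [18, 18, 18, 18, 18, 18]
t=10: [50, 50, 50, 50, 50, 50]
t=11: [121, 121, 121, 121, 121, 121]
t=12: [14, 14, 14, 14, 14, 14]
t=13: [41, 41, 41, 41, 41, 41]
t=14: [101, 101, 101, 101, 101, 101]
t=15: [18, 18, 18, 18, 18, 18]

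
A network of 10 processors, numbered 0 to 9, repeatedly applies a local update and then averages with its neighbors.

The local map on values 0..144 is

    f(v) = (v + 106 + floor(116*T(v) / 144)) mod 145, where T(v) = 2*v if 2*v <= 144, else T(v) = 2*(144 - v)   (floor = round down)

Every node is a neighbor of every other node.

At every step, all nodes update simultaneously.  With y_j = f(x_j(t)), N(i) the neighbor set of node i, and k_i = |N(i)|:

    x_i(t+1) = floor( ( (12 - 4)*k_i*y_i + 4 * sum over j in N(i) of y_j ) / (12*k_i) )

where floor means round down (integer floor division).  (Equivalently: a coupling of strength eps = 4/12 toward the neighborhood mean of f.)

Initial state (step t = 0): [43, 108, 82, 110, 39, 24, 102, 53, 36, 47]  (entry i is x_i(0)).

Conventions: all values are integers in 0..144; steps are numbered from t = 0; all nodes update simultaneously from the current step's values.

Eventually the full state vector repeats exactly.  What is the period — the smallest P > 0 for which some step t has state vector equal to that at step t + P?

Simulating step by step:
t=0: [43, 108, 82, 110, 39, 24, 102, 53, 36, 47]
t=1: [80, 114, 123, 112, 73, 48, 115, 96, 68, 86]
t=2: [132, 119, 115, 119, 43, 96, 118, 126, 128, 130]
t=3: [112, 117, 119, 117, 88, 126, 117, 115, 114, 113]
t=4: [123, 121, 121, 121, 133, 118, 121, 122, 123, 123]
t=5: [117, 118, 118, 118, 113, 119, 118, 117, 117, 117]
t=6: [120, 120, 120, 120, 122, 120, 120, 120, 120, 120]
t=7: [118, 118, 118, 118, 118, 118, 118, 118, 118, 118]
t=8: [120, 120, 120, 120, 120, 120, 120, 120, 120, 120]
t=9: [119, 119, 119, 119, 119, 119, 119, 119, 119, 119]
t=10: [120, 120, 120, 120, 120, 120, 120, 120, 120, 120]

Answer: 2
Key observation: The state at step 8, [120, 120, 120, 120, 120, 120, 120, 120, 120, 120], reappears at step 10 — and no state repeats earlier — so the cycle the system enters has period 2.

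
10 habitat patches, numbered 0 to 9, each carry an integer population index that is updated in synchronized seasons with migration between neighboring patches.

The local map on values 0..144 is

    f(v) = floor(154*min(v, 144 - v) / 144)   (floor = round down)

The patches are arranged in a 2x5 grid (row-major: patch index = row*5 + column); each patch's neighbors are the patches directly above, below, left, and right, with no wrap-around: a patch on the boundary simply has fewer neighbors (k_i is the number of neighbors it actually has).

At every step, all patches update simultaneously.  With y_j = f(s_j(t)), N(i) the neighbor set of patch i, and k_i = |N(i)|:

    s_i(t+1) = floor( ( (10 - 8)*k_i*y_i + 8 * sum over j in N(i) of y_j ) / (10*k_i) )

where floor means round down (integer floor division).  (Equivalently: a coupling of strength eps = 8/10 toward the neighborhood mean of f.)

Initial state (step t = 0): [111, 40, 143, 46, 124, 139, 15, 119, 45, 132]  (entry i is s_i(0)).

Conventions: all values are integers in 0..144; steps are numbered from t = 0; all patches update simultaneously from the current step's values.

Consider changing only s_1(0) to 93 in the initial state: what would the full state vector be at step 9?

Simulating step by step:
t=0: [111, 93, 143, 46, 124, 139, 15, 119, 45, 132]
t=1: [30, 24, 34, 28, 28, 21, 25, 22, 32, 30]
t=2: [25, 30, 27, 32, 30, 27, 23, 30, 29, 31]
t=3: [29, 27, 31, 31, 33, 25, 29, 28, 32, 31]
t=4: [27, 30, 30, 33, 33, 30, 28, 31, 32, 34]
t=5: [31, 30, 33, 33, 35, 29, 31, 31, 34, 34]
t=6: [31, 33, 33, 35, 35, 32, 32, 34, 34, 36]
t=7: [34, 34, 35, 36, 37, 33, 34, 35, 36, 36]
t=8: [35, 36, 37, 38, 38, 35, 36, 37, 37, 38]
t=9: [37, 38, 39, 39, 40, 37, 38, 38, 39, 39]

Answer: [37, 38, 39, 39, 40, 37, 38, 38, 39, 39]
Key observation: This trace re-runs the system from the modified initial state.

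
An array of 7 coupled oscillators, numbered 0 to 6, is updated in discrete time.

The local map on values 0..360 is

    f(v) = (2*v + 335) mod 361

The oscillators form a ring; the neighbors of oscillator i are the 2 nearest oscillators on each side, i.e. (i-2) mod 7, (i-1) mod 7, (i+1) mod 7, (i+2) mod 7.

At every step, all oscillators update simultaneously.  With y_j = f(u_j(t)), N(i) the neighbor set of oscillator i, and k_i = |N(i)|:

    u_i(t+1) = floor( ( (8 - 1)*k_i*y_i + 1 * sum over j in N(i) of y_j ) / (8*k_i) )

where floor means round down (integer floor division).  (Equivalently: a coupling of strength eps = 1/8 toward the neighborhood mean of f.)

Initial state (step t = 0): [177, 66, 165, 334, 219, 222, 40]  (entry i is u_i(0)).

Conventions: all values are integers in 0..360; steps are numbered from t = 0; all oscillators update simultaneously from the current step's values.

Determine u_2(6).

Simulating step by step:
t=0: [177, 66, 165, 334, 219, 222, 40]
t=1: [303, 122, 289, 262, 66, 72, 64]
t=2: [211, 211, 188, 139, 109, 120, 109]
t=3: [55, 56, 322, 245, 199, 208, 182]
t=4: [95, 99, 233, 102, 32, 42, 302]
t=5: [159, 170, 86, 166, 49, 69, 203]
t=6: [273, 298, 158, 287, 81, 119, 41]

Answer: u_2(6) = 158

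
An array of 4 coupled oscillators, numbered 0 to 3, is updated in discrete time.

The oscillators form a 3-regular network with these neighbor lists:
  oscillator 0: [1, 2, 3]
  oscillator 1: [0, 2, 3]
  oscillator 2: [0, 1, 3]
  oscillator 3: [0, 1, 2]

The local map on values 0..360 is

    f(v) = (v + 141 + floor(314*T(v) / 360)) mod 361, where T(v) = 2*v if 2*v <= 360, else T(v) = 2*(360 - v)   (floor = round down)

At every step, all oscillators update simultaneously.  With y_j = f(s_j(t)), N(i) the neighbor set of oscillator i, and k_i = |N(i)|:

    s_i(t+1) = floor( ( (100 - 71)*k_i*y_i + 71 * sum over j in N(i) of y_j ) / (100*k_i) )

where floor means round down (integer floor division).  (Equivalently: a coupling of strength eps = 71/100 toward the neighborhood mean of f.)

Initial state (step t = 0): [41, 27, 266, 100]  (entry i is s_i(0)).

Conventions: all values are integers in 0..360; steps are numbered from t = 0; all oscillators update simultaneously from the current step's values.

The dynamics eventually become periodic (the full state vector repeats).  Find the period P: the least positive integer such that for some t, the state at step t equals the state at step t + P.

Answer: 2
Key observation: The state at step 13, [233, 233, 233, 233], reappears at step 15 — and no state repeats earlier — so the cycle the system enters has period 2.

Derivation:
t=0: [41, 27, 266, 100]
t=1: [186, 184, 184, 175]
t=2: [267, 267, 267, 267]
t=3: [209, 209, 209, 209]
t=4: [252, 252, 252, 252]
t=5: [220, 220, 220, 220]
t=6: [244, 244, 244, 244]
t=7: [226, 226, 226, 226]
t=8: [239, 239, 239, 239]
t=9: [230, 230, 230, 230]
t=10: [236, 236, 236, 236]
t=11: [232, 232, 232, 232]
t=12: [235, 235, 235, 235]
t=13: [233, 233, 233, 233]
t=14: [234, 234, 234, 234]
t=15: [233, 233, 233, 233]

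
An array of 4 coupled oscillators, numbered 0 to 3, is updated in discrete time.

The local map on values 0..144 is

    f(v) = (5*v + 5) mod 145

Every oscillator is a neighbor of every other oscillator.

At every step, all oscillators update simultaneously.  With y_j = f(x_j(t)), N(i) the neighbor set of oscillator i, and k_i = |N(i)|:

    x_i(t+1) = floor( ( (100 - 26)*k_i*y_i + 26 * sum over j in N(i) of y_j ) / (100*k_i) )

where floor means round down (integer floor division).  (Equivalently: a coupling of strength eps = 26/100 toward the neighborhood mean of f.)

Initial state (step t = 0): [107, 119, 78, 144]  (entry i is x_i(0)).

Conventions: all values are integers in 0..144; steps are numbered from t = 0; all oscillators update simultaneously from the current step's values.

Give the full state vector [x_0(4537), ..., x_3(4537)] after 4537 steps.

Simulating step by step:
t=0: [107, 119, 78, 144]
t=1: [88, 33, 88, 19]
t=2: [19, 28, 19, 77]
t=3: [91, 26, 91, 91]
t=4: [34, 106, 34, 34]
t=5: [36, 81, 36, 36]
t=6: [46, 99, 46, 46]
t=7: [87, 71, 87, 87]
t=8: [10, 53, 10, 10]
t=9: [61, 106, 61, 61]
t=10: [26, 79, 26, 26]
t=11: [132, 116, 132, 132]
t=12: [78, 25, 78, 78]
t=13: [107, 123, 107, 107]
t=14: [99, 56, 99, 99]
t=15: [71, 120, 71, 71]
t=16: [66, 36, 66, 66]
t=17: [44, 41, 44, 44]
t=18: [78, 68, 78, 78]
t=19: [100, 68, 100, 100]
t=20: [68, 58, 68, 68]
t=21: [50, 18, 50, 50]
t=22: [108, 98, 108, 108]
t=23: [105, 73, 105, 105]
t=24: [93, 83, 93, 93]
t=25: [43, 105, 43, 43]
t=26: [76, 89, 76, 76]
t=27: [88, 35, 88, 88]
t=28: [12, 28, 12, 12]
t=29: [59, 16, 59, 59]
t=30: [16, 65, 16, 16]
t=31: [81, 51, 81, 81]
t=32: [119, 116, 119, 119]
t=33: [18, 8, 18, 18]
t=34: [90, 58, 90, 90]
t=35: [18, 8, 18, 18]

Answer: [18, 8, 18, 18]
Key observation: The state at step 33, [18, 8, 18, 18], reappears at step 35: the system is in a cycle of period 2 from step 33 on.  Therefore the state at step 4537 equals the state at step 33 + ((4537 - 33) mod 2) = 33, which is [18, 8, 18, 18].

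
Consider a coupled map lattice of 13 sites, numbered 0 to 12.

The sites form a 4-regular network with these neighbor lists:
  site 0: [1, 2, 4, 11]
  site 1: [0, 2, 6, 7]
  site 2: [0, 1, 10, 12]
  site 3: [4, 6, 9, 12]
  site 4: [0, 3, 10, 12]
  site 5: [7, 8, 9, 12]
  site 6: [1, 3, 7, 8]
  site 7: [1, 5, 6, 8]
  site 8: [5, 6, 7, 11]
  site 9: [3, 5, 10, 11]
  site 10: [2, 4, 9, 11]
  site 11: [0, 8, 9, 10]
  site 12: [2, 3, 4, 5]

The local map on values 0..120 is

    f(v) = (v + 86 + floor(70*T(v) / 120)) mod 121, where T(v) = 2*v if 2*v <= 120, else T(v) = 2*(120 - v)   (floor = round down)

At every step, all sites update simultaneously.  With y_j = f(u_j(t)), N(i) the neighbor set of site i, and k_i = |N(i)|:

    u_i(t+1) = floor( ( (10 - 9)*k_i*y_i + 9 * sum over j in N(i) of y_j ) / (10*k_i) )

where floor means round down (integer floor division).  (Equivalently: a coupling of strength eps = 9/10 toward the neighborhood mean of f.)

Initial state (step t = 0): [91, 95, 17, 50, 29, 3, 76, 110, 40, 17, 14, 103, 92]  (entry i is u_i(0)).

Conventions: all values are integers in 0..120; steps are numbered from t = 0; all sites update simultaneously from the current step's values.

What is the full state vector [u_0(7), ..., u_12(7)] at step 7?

Answer: [90, 90, 90, 90, 90, 90, 90, 90, 90, 90, 90, 90, 90]

Derivation:
t=0: [91, 95, 17, 50, 29, 3, 76, 110, 40, 17, 14, 103, 92]
t=1: [54, 69, 86, 54, 85, 60, 76, 81, 85, 82, 37, 66, 52]
t=2: [90, 89, 75, 86, 73, 88, 89, 92, 92, 80, 86, 78, 88]
t=3: [91, 90, 90, 90, 90, 89, 89, 89, 90, 90, 91, 90, 90]
t=4: [89, 89, 89, 90, 89, 90, 90, 90, 90, 89, 89, 89, 90]
t=5: [90, 90, 90, 90, 90, 90, 90, 90, 90, 90, 90, 90, 90]
t=6: [90, 90, 90, 90, 90, 90, 90, 90, 90, 90, 90, 90, 90]
t=7: [90, 90, 90, 90, 90, 90, 90, 90, 90, 90, 90, 90, 90]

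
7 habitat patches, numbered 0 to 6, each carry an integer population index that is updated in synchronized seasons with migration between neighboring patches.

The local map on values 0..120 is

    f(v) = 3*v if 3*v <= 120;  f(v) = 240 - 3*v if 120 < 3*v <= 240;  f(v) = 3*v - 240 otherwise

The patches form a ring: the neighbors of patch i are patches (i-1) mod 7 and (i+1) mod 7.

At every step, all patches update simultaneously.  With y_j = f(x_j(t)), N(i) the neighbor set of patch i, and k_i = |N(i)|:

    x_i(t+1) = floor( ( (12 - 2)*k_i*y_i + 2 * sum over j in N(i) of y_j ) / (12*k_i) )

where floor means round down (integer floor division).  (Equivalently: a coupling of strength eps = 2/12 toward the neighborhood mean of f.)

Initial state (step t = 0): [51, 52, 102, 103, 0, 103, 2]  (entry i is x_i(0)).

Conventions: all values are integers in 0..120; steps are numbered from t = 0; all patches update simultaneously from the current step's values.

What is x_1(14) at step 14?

Simulating step by step:
t=0: [51, 52, 102, 103, 0, 103, 2]
t=1: [80, 82, 67, 63, 11, 58, 18]
t=2: [5, 8, 37, 48, 37, 62, 50]
t=3: [22, 30, 102, 98, 105, 61, 80]
t=4: [62, 86, 67, 56, 71, 53, 10]
t=5: [49, 22, 40, 65, 35, 72, 36]
t=6: [92, 72, 109, 56, 93, 37, 99]
t=7: [36, 30, 80, 70, 47, 100, 59]
t=8: [102, 84, 10, 33, 90, 63, 66]
t=9: [59, 18, 34, 87, 37, 48, 44]
t=10: [66, 58, 91, 35, 102, 98, 103]
t=11: [46, 61, 41, 95, 68, 56, 65]
t=12: [93, 65, 106, 50, 39, 66, 52]
t=13: [43, 47, 76, 91, 108, 51, 76]
t=14: [101, 92, 21, 35, 80, 80, 26]

Answer: x_1(14) = 92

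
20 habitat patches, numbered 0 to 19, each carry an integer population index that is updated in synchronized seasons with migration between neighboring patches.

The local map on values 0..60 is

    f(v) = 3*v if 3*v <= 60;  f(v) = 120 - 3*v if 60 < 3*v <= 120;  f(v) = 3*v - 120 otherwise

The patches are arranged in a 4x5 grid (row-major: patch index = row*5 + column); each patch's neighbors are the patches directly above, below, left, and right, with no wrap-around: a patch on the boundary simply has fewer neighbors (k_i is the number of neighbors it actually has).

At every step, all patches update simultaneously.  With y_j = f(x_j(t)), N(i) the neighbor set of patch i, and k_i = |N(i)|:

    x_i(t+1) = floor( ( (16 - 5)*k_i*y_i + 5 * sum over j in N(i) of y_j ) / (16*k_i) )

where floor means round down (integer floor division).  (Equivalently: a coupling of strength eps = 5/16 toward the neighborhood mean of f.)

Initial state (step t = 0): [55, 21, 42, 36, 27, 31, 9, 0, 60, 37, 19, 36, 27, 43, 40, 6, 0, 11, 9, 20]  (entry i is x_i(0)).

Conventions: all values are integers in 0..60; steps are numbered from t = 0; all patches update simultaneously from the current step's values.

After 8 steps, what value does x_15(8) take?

Simulating step by step:
t=0: [55, 21, 42, 36, 27, 31, 9, 0, 60, 37, 19, 36, 27, 43, 40, 6, 0, 11, 9, 20]
t=1: [44, 47, 11, 19, 30, 32, 26, 10, 43, 16, 45, 17, 31, 16, 8, 21, 6, 29, 29, 45]
t=2: [15, 23, 33, 46, 37, 23, 38, 29, 20, 39, 24, 43, 31, 40, 28, 44, 27, 30, 32, 19]
t=3: [46, 42, 25, 21, 9, 45, 15, 31, 45, 13, 40, 15, 24, 11, 31, 21, 32, 30, 25, 48]
t=4: [15, 15, 40, 48, 33, 16, 38, 30, 22, 34, 12, 40, 43, 33, 28, 42, 30, 32, 40, 27]
t=5: [45, 36, 10, 24, 21, 42, 13, 26, 44, 23, 30, 6, 12, 22, 32, 14, 23, 20, 8, 32]
t=6: [13, 17, 31, 43, 54, 12, 32, 38, 23, 44, 27, 24, 38, 44, 29, 41, 47, 52, 30, 24]
t=7: [40, 44, 25, 18, 32, 35, 27, 12, 38, 21, 35, 40, 12, 17, 30, 11, 23, 30, 30, 42]
t=8: [4, 17, 41, 44, 33, 15, 31, 34, 19, 45, 15, 11, 33, 43, 32, 33, 41, 32, 29, 13]

Answer: x_15(8) = 33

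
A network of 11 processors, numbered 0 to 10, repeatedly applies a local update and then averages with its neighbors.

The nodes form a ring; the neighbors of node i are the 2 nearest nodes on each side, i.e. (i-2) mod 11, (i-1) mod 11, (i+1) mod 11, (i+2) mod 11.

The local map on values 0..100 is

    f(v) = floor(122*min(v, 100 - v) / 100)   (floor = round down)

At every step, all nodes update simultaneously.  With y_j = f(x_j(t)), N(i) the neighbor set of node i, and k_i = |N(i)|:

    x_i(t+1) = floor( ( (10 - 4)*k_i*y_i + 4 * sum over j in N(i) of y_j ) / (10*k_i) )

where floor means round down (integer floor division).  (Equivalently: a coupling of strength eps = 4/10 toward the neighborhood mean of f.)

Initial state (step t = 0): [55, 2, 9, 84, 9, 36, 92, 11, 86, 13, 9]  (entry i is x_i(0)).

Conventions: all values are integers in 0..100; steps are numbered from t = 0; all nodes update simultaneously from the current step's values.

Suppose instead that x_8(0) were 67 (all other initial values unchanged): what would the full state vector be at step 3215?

Answer: [57, 54, 52, 52, 53, 56, 58, 58, 59, 58, 58]
Key observation: The state at step 21, [57, 54, 52, 52, 53, 56, 58, 58, 58, 58, 58], reappears at step 29: the system is in a cycle of period 8 from step 21 on.  Therefore the state at step 3215 equals the state at step 21 + ((3215 - 21) mod 8) = 23, which is [57, 54, 52, 52, 53, 56, 58, 58, 59, 58, 58].

Derivation:
t=0: [55, 2, 9, 84, 9, 36, 92, 11, 67, 13, 9]
t=1: [36, 10, 14, 17, 14, 30, 16, 18, 28, 20, 17]
t=2: [33, 17, 19, 20, 19, 29, 22, 23, 28, 26, 23]
t=3: [34, 23, 24, 24, 24, 31, 27, 29, 31, 31, 29]
t=4: [37, 30, 30, 29, 30, 34, 33, 35, 36, 37, 35]
t=5: [42, 37, 36, 35, 36, 39, 40, 42, 42, 44, 42]
t=6: [49, 45, 43, 43, 43, 46, 48, 50, 50, 52, 50]
t=7: [57, 54, 52, 52, 53, 55, 57, 59, 60, 59, 59]
t=8: [52, 55, 57, 57, 56, 54, 52, 50, 49, 50, 50]
t=9: [57, 54, 52, 52, 53, 56, 57, 60, 59, 60, 59]
t=10: [52, 55, 57, 57, 56, 53, 52, 49, 49, 48, 50]
t=11: [57, 54, 52, 52, 53, 56, 57, 58, 59, 58, 59]
t=12: [52, 55, 57, 57, 56, 53, 52, 51, 50, 50, 50]
t=13: [57, 54, 52, 52, 53, 56, 57, 59, 60, 60, 60]
t=14: [52, 55, 57, 57, 56, 53, 52, 50, 48, 48, 49]
t=15: [57, 54, 52, 52, 53, 56, 57, 59, 58, 58, 58]
t=16: [52, 55, 57, 57, 56, 53, 52, 50, 51, 51, 51]
t=17: [57, 54, 52, 52, 53, 56, 57, 59, 59, 59, 58]
t=18: [52, 55, 57, 57, 56, 53, 52, 50, 50, 50, 51]
t=19: [57, 54, 52, 52, 53, 56, 58, 60, 60, 60, 58]
t=20: [52, 55, 57, 57, 56, 53, 51, 48, 48, 48, 51]
t=21: [57, 54, 52, 52, 53, 56, 58, 58, 58, 58, 58]
t=22: [52, 55, 57, 57, 56, 53, 51, 51, 51, 51, 51]
t=23: [57, 54, 52, 52, 53, 56, 58, 58, 59, 58, 58]
t=24: [52, 55, 57, 57, 56, 53, 51, 51, 50, 51, 51]
t=25: [57, 54, 52, 52, 53, 56, 58, 59, 60, 59, 58]
t=26: [52, 55, 57, 57, 56, 53, 51, 50, 49, 50, 51]
t=27: [57, 54, 52, 52, 53, 56, 58, 60, 59, 60, 58]
t=28: [52, 55, 57, 57, 56, 53, 51, 49, 49, 48, 51]
t=29: [57, 54, 52, 52, 53, 56, 58, 58, 58, 58, 58]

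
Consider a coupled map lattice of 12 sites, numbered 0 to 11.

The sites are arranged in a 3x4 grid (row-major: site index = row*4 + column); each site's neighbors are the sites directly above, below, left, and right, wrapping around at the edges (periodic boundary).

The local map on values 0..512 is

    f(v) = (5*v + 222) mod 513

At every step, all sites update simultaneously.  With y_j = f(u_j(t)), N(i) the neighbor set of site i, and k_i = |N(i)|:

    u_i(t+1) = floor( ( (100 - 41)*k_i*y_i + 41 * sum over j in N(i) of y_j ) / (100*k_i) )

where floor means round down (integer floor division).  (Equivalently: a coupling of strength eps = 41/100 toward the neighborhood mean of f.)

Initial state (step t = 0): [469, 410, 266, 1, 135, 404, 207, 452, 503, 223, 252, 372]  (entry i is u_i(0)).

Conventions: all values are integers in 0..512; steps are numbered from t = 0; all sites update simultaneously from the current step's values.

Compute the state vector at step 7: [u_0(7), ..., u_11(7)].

Answer: [361, 263, 199, 242, 265, 328, 229, 255, 258, 214, 110, 114]

Derivation:
t=0: [469, 410, 266, 1, 135, 404, 207, 452, 503, 223, 252, 372]
t=1: [103, 182, 123, 182, 307, 229, 247, 343, 175, 289, 329, 149]
t=2: [183, 166, 290, 206, 234, 291, 396, 358, 146, 162, 330, 360]
t=3: [173, 55, 153, 256, 334, 137, 198, 404, 358, 99, 275, 435]
t=4: [220, 409, 404, 390, 322, 359, 224, 251, 377, 266, 158, 326]
t=5: [244, 226, 229, 198, 304, 367, 352, 372, 126, 135, 379, 299]
t=6: [353, 309, 305, 208, 200, 141, 306, 121, 321, 301, 176, 168]
t=7: [361, 263, 199, 242, 265, 328, 229, 255, 258, 214, 110, 114]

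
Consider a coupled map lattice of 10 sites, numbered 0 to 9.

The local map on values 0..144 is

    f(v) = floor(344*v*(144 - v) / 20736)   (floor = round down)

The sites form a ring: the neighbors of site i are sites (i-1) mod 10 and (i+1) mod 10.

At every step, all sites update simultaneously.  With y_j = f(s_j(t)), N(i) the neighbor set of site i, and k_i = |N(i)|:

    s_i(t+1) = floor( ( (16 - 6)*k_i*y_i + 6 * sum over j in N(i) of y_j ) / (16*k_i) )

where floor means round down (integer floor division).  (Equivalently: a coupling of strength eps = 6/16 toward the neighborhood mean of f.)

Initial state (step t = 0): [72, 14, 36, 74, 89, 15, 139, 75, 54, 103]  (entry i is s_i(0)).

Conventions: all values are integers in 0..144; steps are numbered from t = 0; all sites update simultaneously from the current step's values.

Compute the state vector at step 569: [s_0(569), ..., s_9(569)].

Simulating step by step:
t=0: [72, 14, 36, 74, 89, 15, 139, 75, 54, 103]
t=1: [72, 46, 61, 80, 72, 37, 28, 70, 79, 74]
t=2: [83, 77, 81, 84, 81, 66, 61, 79, 85, 85]
t=3: [83, 84, 84, 83, 84, 84, 83, 84, 83, 83]
t=4: [83, 83, 83, 83, 83, 83, 83, 83, 83, 83]
t=5: [83, 83, 83, 83, 83, 83, 83, 83, 83, 83]

Answer: [83, 83, 83, 83, 83, 83, 83, 83, 83, 83]
Key observation: The state at step 4, [83, 83, 83, 83, 83, 83, 83, 83, 83, 83], reappears at step 5: the system is in a cycle of period 1 from step 4 on.  Therefore the state at step 569 equals the state at step 4 + ((569 - 4) mod 1) = 4, which is [83, 83, 83, 83, 83, 83, 83, 83, 83, 83].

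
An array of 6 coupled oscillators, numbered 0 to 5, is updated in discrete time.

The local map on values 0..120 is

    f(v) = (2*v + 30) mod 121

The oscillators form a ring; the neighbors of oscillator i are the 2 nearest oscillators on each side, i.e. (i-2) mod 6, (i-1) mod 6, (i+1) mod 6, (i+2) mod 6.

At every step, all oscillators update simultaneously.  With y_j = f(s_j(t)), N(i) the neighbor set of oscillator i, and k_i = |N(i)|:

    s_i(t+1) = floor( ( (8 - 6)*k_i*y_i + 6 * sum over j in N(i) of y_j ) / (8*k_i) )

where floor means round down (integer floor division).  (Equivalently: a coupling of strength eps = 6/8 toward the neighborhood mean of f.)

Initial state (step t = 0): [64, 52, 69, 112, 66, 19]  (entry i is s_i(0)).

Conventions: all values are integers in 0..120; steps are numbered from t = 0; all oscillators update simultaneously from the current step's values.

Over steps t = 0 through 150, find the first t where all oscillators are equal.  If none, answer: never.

Simulating step by step:
t=0: [64, 52, 69, 112, 66, 19]  (not all equal)
t=1: [40, 34, 31, 34, 41, 36]  (not all equal)
t=2: [103, 99, 101, 100, 103, 103]  (not all equal)
t=3: [112, 111, 111, 111, 113, 112]  (not all equal)
t=4: [11, 10, 11, 11, 11, 11]  (not all equal)
t=5: [51, 51, 51, 51, 52, 51]  (not all equal)
t=6: [11, 11, 11, 11, 11, 11]  (all equal)

Answer: 6
Key observation: Synchronization is absorbing here: once all oscillators are equal they stay equal, and step 6 is the first all-equal step.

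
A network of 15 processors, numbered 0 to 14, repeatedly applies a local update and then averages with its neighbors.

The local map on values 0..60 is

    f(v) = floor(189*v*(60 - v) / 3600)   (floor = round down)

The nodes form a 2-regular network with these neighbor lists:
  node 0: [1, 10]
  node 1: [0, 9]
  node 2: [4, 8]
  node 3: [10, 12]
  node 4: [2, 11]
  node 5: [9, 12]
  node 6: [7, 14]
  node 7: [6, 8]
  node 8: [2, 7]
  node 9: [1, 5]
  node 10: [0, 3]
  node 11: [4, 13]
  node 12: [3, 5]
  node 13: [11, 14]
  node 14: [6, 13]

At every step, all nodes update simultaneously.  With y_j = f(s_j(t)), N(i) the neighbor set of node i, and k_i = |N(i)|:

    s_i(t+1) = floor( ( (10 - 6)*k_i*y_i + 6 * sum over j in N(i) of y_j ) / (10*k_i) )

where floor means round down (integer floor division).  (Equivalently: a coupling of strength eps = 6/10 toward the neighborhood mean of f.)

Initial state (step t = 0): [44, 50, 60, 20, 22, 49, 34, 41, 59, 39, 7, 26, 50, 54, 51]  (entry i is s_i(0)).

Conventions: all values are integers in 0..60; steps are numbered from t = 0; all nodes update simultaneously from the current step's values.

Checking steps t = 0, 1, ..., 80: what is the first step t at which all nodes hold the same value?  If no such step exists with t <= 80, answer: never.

Simulating step by step:
t=0: [44, 50, 60, 20, 22, 49, 34, 41, 59, 39, 7, 26, 50, 54, 51]  (not all equal)
t=1: [27, 33, 13, 30, 31, 31, 37, 30, 13, 33, 31, 36, 31, 27, 28]  (not all equal)
t=2: [46, 46, 36, 47, 41, 46, 45, 41, 36, 46, 46, 45, 47, 46, 45]  (not all equal)
t=3: [33, 33, 43, 32, 40, 32, 36, 40, 43, 33, 32, 35, 32, 34, 34]  (not all equal)
t=4: [46, 46, 39, 47, 41, 46, 44, 41, 39, 46, 46, 44, 47, 45, 45]  (not all equal)
t=5: [33, 33, 41, 32, 39, 32, 36, 39, 41, 33, 32, 36, 32, 35, 35]  (not all equal)
t=6: [46, 46, 40, 47, 42, 46, 44, 42, 40, 46, 46, 44, 47, 45, 45]  (not all equal)
t=7: [33, 33, 41, 32, 39, 32, 36, 39, 41, 33, 32, 36, 32, 35, 35]  (not all equal)

Answer: never
Key observation: The state at step 5 reappears at step 7 — the system is in a cycle of period 2 from step 5 on.  No step 0..7 is synchronized, and the cycle repeats forever, so no step up to 80 (or ever) has all nodes equal.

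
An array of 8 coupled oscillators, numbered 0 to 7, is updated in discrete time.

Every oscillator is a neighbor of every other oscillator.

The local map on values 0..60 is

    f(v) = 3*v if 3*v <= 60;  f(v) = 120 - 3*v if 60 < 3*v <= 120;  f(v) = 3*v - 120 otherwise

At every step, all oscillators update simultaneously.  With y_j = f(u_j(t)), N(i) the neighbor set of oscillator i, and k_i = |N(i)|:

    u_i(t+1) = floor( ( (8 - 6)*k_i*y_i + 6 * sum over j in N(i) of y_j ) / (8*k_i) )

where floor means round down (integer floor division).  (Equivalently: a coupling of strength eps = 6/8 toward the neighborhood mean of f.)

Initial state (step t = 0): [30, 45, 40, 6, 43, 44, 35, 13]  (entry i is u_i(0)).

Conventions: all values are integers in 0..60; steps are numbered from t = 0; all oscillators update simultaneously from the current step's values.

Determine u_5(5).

Answer: u_5(5) = 15

Derivation:
t=0: [30, 45, 40, 6, 43, 44, 35, 13]
t=1: [19, 16, 14, 17, 16, 16, 16, 20]
t=2: [51, 49, 49, 50, 49, 49, 49, 51]
t=3: [29, 28, 28, 29, 28, 28, 28, 29]
t=4: [34, 35, 35, 34, 35, 35, 35, 34]
t=5: [16, 15, 15, 16, 15, 15, 15, 16]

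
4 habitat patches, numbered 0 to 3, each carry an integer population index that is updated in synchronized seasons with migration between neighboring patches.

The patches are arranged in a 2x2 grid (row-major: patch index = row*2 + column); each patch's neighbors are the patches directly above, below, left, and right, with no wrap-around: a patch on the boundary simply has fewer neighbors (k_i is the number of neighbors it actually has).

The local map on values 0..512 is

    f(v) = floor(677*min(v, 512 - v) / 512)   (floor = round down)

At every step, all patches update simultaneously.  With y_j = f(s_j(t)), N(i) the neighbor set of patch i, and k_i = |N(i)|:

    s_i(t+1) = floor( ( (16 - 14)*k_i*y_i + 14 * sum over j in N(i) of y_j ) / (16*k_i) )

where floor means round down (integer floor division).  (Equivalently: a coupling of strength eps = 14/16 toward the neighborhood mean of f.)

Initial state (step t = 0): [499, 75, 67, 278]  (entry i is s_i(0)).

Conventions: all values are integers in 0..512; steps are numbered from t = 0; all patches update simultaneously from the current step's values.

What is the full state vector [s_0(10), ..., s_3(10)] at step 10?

Answer: [318, 270, 270, 318]

Derivation:
t=0: [499, 75, 67, 278]
t=1: [83, 155, 153, 120]
t=2: [191, 142, 142, 197]
t=3: [195, 247, 247, 196]
t=4: [317, 266, 266, 317]
t=5: [316, 265, 265, 316]
t=6: [317, 267, 267, 317]
t=7: [314, 265, 265, 314]
t=8: [317, 269, 269, 317]
t=9: [313, 265, 265, 313]
t=10: [318, 270, 270, 318]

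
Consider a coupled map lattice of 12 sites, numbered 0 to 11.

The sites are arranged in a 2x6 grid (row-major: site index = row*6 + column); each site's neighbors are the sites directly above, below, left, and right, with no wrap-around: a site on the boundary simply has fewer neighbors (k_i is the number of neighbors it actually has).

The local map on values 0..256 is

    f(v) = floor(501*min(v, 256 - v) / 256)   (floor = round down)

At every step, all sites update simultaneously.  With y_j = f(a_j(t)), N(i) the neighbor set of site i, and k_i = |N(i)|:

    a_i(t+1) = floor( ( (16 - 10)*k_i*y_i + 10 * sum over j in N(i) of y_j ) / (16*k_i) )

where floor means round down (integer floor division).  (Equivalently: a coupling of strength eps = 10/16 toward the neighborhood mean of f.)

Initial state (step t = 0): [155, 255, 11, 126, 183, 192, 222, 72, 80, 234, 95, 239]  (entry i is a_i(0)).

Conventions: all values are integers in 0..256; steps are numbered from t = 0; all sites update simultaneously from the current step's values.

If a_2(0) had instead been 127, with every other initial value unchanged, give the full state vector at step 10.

Answer: [145, 169, 163, 115, 101, 105, 146, 172, 165, 114, 94, 100]
Key observation: This trace re-runs the system from the modified initial state.

Derivation:
t=0: [155, 255, 127, 126, 183, 192, 222, 72, 80, 234, 95, 239]
t=1: [94, 122, 176, 182, 169, 101, 130, 98, 148, 138, 114, 109]
t=2: [219, 199, 182, 169, 181, 193, 209, 216, 199, 206, 211, 211]
t=3: [90, 102, 135, 144, 134, 119, 81, 94, 108, 113, 101, 98]
t=4: [177, 198, 219, 226, 224, 221, 171, 186, 212, 213, 209, 205]
t=5: [144, 117, 80, 67, 68, 75, 152, 127, 93, 80, 85, 86]
t=6: [216, 215, 171, 141, 142, 148, 222, 220, 184, 158, 157, 160]
t=7: [74, 95, 154, 205, 214, 207, 71, 85, 141, 187, 197, 196]
t=8: [154, 175, 180, 123, 95, 97, 148, 176, 188, 142, 112, 109]
t=9: [189, 164, 166, 205, 204, 195, 190, 163, 159, 206, 211, 207]
t=10: [145, 169, 163, 115, 101, 105, 146, 172, 165, 114, 94, 100]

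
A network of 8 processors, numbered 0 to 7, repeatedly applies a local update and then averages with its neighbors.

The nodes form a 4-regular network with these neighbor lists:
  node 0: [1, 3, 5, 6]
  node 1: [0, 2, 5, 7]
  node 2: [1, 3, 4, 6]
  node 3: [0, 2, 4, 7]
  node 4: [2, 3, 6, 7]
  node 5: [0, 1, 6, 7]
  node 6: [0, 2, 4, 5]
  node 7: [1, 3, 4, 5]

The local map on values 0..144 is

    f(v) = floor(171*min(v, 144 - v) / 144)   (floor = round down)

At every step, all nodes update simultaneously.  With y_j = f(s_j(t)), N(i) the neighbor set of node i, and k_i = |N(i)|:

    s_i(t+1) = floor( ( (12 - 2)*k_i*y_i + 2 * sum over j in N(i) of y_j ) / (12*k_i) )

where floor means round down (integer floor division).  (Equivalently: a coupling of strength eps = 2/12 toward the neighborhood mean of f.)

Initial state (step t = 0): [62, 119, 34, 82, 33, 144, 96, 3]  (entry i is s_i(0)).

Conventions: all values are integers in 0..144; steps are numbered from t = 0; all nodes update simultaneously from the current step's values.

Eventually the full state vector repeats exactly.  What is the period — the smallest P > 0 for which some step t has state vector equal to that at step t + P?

Simulating step by step:
t=0: [62, 119, 34, 82, 33, 144, 96, 3]
t=1: [67, 29, 41, 67, 39, 6, 53, 8]
t=2: [73, 34, 49, 73, 46, 13, 59, 14]
t=3: [78, 40, 58, 78, 54, 21, 67, 21]
t=4: [74, 47, 67, 74, 63, 29, 75, 28]
t=5: [79, 55, 78, 80, 73, 38, 78, 37]
t=6: [75, 64, 77, 75, 81, 48, 76, 47]
t=7: [79, 74, 78, 79, 73, 59, 78, 57]
t=8: [77, 81, 78, 76, 82, 71, 77, 68]
t=9: [79, 75, 77, 79, 74, 83, 78, 79]
t=10: [77, 80, 79, 77, 82, 73, 77, 77]
t=11: [79, 76, 76, 78, 73, 83, 78, 78]
t=12: [77, 79, 80, 78, 83, 73, 78, 78]
t=13: [79, 77, 76, 77, 72, 83, 77, 77]
t=14: [77, 78, 80, 79, 84, 73, 78, 78]
t=15: [79, 78, 76, 76, 72, 83, 77, 77]
t=16: [77, 77, 80, 80, 84, 73, 78, 78]
t=17: [79, 79, 76, 76, 72, 83, 77, 77]
t=18: [77, 77, 80, 80, 84, 73, 78, 78]

Answer: 2
Key observation: The state at step 16, [77, 77, 80, 80, 84, 73, 78, 78], reappears at step 18 — and no state repeats earlier — so the cycle the system enters has period 2.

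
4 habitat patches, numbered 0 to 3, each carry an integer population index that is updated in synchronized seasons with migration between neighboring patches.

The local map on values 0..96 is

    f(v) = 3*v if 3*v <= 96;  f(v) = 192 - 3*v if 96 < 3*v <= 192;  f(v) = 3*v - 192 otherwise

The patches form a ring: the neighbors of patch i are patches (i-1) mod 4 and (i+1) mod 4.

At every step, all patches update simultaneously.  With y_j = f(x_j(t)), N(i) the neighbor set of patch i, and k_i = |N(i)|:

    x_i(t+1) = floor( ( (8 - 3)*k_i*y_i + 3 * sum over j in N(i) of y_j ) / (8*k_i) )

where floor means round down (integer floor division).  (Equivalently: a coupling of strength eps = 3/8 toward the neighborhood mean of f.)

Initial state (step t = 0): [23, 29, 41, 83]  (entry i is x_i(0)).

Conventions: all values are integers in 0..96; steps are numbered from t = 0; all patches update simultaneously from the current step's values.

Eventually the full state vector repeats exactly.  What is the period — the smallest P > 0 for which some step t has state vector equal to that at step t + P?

Simulating step by step:
t=0: [23, 29, 41, 83]
t=1: [70, 80, 70, 61]
t=2: [21, 36, 21, 12]
t=3: [61, 76, 61, 46]
t=4: [22, 25, 22, 37]
t=5: [70, 71, 70, 75]
t=6: [21, 19, 21, 27]
t=7: [65, 59, 65, 74]
t=8: [10, 10, 10, 19]
t=9: [35, 30, 35, 46]
t=10: [81, 88, 81, 66]
t=11: [46, 64, 46, 22]
t=12: [46, 20, 46, 61]
t=13: [46, 57, 46, 25]
t=14: [51, 33, 51, 67]
t=15: [43, 72, 43, 20]
t=16: [55, 38, 55, 61]
t=17: [33, 58, 33, 15]
t=18: [69, 46, 69, 63]
t=19: [20, 39, 20, 7]
t=20: [55, 69, 55, 35]
t=21: [36, 19, 36, 64]
t=22: [63, 67, 63, 31]
t=23: [21, 6, 21, 59]
t=24: [45, 34, 45, 33]
t=25: [69, 77, 69, 79]
t=26: [25, 30, 25, 33]
t=27: [81, 84, 81, 86]
t=28: [55, 56, 55, 60]
t=29: [23, 25, 23, 17]
t=30: [66, 72, 66, 57]
t=31: [12, 17, 12, 15]
t=32: [40, 45, 40, 41]
t=33: [68, 62, 68, 70]
t=34: [12, 8, 12, 15]
t=35: [35, 28, 35, 41]
t=36: [83, 85, 83, 75]
t=37: [53, 60, 53, 42]
t=38: [35, 19, 35, 53]
t=39: [71, 68, 71, 53]
t=40: [21, 15, 21, 28]
t=41: [63, 51, 63, 76]
t=42: [15, 25, 15, 23]
t=43: [55, 63, 55, 60]
t=44: [19, 12, 19, 17]
t=45: [51, 43, 51, 53]
t=46: [42, 54, 42, 35]
t=47: [63, 43, 63, 79]
t=48: [22, 40, 22, 29]
t=49: [71, 69, 71, 79]
t=50: [24, 17, 24, 36]
t=51: [70, 58, 70, 79]
t=52: [23, 18, 23, 34]
t=53: [70, 59, 70, 82]
t=54: [24, 16, 24, 40]
t=55: [67, 57, 67, 72]
t=56: [14, 16, 14, 18]
t=57: [45, 45, 45, 49]
t=58: [54, 57, 54, 49]
t=59: [31, 24, 31, 39]
t=60: [85, 79, 85, 81]
t=61: [57, 51, 57, 55]
t=62: [25, 32, 25, 24]
t=63: [78, 88, 78, 73]
t=64: [44, 60, 44, 32]
t=65: [57, 30, 57, 82]
t=66: [40, 64, 40, 41]
t=67: [57, 27, 57, 70]
t=68: [31, 58, 31, 19]
t=69: [72, 46, 72, 70]
t=70: [28, 42, 28, 20]
t=71: [76, 72, 76, 69]
t=72: [29, 28, 29, 22]
t=73: [82, 85, 82, 73]
t=74: [50, 59, 50, 37]
t=75: [44, 25, 44, 66]
t=76: [52, 69, 52, 26]
t=77: [39, 22, 39, 62]
t=78: [60, 69, 60, 31]
t=79: [27, 13, 27, 62]
t=80: [59, 54, 59, 34]
t=81: [31, 24, 31, 61]
t=82: [73, 79, 73, 40]
t=83: [38, 38, 38, 55]
t=84: [68, 78, 68, 46]
t=85: [25, 30, 25, 38]
t=86: [78, 84, 78, 76]
t=87: [44, 53, 44, 38]
t=88: [58, 43, 58, 71]
t=89: [27, 46, 27, 19]
t=90: [71, 64, 71, 66]
t=91: [14, 7, 14, 11]
t=92: [36, 28, 36, 36]
t=93: [84, 84, 84, 84]
t=94: [60, 60, 60, 60]
t=95: [12, 12, 12, 12]
t=96: [36, 36, 36, 36]
t=97: [84, 84, 84, 84]

Answer: 4
Key observation: The state at step 93, [84, 84, 84, 84], reappears at step 97 — and no state repeats earlier — so the cycle the system enters has period 4.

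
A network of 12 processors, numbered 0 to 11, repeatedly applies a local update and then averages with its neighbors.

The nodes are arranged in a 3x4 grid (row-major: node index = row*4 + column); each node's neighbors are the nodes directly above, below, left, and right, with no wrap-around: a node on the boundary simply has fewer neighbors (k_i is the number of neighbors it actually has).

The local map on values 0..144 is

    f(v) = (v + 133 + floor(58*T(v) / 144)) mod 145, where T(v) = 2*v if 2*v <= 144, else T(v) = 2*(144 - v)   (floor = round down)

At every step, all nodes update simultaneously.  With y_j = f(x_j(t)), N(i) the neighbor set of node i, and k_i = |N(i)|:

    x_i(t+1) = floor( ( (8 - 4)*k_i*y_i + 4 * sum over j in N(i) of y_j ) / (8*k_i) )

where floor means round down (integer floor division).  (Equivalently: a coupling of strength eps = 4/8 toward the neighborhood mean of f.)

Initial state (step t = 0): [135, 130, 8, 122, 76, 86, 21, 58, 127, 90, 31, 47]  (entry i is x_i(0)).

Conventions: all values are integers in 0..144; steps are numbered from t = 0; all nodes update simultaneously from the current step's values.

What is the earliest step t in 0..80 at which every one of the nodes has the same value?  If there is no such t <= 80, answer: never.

Answer: 5
Key observation: Synchronization is absorbing here: once all nodes are equal they stay equal, and step 5 is the first all-equal step.

Derivation:
t=0: [135, 130, 8, 122, 76, 86, 21, 58, 127, 90, 31, 47]  (not all equal)
t=1: [126, 106, 47, 87, 122, 109, 44, 83, 123, 109, 57, 69]  (not all equal)
t=2: [126, 116, 87, 108, 126, 117, 84, 109, 126, 119, 95, 108]  (not all equal)
t=3: [127, 125, 121, 123, 127, 125, 121, 124, 127, 126, 123, 124]  (not all equal)
t=4: [128, 127, 127, 127, 128, 127, 127, 127, 128, 127, 127, 127]  (not all equal)
t=5: [128, 128, 128, 128, 128, 128, 128, 128, 128, 128, 128, 128]  (all equal)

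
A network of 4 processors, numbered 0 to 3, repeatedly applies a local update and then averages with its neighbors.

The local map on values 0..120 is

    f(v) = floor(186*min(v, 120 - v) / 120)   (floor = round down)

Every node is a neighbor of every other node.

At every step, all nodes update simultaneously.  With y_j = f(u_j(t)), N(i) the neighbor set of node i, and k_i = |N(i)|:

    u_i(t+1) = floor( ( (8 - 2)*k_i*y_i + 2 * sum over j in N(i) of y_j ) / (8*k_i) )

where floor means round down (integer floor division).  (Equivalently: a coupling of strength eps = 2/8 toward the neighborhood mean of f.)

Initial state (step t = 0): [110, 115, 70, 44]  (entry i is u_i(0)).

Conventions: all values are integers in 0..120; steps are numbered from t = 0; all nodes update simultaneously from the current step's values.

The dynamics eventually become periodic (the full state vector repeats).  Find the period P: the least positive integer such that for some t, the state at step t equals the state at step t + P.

Answer: 20
Key observation: The state at step 6, [80, 76, 80, 76], reappears at step 26 — and no state repeats earlier — so the cycle the system enters has period 20.

Derivation:
t=0: [110, 115, 70, 44]
t=1: [23, 18, 65, 59]
t=2: [43, 37, 76, 80]
t=3: [65, 59, 66, 62]
t=4: [85, 89, 84, 88]
t=5: [53, 49, 53, 49]
t=6: [80, 76, 80, 76]
t=7: [63, 67, 63, 67]
t=8: [87, 83, 87, 83]
t=9: [52, 56, 52, 56]
t=10: [81, 85, 81, 85]
t=11: [59, 55, 59, 55]
t=12: [90, 86, 90, 86]
t=13: [47, 51, 47, 51]
t=14: [73, 77, 73, 77]
t=15: [71, 67, 71, 67]
t=16: [76, 80, 76, 80]
t=17: [67, 63, 67, 63]
t=18: [83, 87, 83, 87]
t=19: [56, 52, 56, 52]
t=20: [85, 81, 85, 81]
t=21: [55, 59, 55, 59]
t=22: [86, 90, 86, 90]
t=23: [51, 47, 51, 47]
t=24: [77, 73, 77, 73]
t=25: [67, 71, 67, 71]
t=26: [80, 76, 80, 76]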